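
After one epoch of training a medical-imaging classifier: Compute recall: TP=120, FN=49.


Recall = TP/(TP+FN)
= 120/(120+49)
= 120/169 = 71.01%

71.01%


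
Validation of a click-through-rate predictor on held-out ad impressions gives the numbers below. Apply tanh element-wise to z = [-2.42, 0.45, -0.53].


tanh(-2.42) = -0.9843
tanh(0.45) = 0.4219
tanh(-0.53) = -0.4854
result = [-0.9843, 0.4219, -0.4854]

[-0.9843, 0.4219, -0.4854]


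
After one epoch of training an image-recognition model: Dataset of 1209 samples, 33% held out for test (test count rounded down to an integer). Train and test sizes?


Test = ⌊1209·33/100⌋ = 398
Train = 1209 - 398 = 811

Train: 811, Test: 398


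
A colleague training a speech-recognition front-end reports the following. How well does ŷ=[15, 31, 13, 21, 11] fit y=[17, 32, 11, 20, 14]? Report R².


ȳ = 18.8
SS_res = Σ(y-ŷ)² = 19
SS_tot = Σ(y-ȳ)² = 262.8
R² = 1 - SS_res/SS_tot = 1 - 0.0723 = 0.9277

0.9277


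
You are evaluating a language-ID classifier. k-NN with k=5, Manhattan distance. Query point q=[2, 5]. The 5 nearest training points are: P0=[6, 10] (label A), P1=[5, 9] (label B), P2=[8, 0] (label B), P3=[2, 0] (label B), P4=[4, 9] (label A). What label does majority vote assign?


d(q,P0) = 9  (label A)
d(q,P1) = 7  (label B)
d(q,P2) = 11  (label B)
d(q,P3) = 5  (label B)
d(q,P4) = 6  (label A)
Votes: A=2, B=3
Majority → B

B


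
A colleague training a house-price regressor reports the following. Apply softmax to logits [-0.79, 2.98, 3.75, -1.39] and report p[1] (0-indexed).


Exponentials: e^-0.79=0.4538, e^2.98=19.6878, e^3.75=42.5211, e^-1.39=0.2491
Sum = 62.9118
Softmax = [0.0072, 0.3129, 0.6759, 0.004]
p[1] = 19.6878/62.9118 = 0.3129

0.3129


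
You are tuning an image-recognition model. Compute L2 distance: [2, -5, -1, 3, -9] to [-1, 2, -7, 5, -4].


d = √((2+ 1)² + (-5-2)² + (-1+ 7)² + (3-5)² + (-9+ 4)²)
  = √(9 + 49 + 36 + 4 + 25)
  = √123 = 11.0905

11.0905


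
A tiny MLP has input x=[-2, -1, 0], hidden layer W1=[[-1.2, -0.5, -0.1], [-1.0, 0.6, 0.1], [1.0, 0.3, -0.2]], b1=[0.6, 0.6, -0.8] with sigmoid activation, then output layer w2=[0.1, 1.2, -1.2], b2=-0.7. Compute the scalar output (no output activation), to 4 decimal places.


z1[0] = (-1.2)·(-2) + (-0.5)·(-1) + (-0.1)·(0) + 0.6 = 3.5
z1[1] = (-1.0)·(-2) + (0.6)·(-1) + (0.1)·(0) + 0.6 = 2.0
z1[2] = (1.0)·(-2) + (0.3)·(-1) + (-0.2)·(0) - 0.8 = -3.1
h = sigmoid(z1) = [0.9707, 0.8808, 0.0431]
output = (0.1)·(0.9707) + (1.2)·(0.8808) + (-1.2)·(0.0431) - 0.7 = 0.4023

0.4023


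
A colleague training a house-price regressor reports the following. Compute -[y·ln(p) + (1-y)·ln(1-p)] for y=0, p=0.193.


BCE = -[y·ln(p) + (1-y)·ln(1-p)]
= -0 - 1·ln(1-0.193)
= -ln(0.807) = 0.2144

0.2144


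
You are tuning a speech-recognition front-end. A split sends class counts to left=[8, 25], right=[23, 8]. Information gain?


Parent = [31, 33], H_parent = 0.9993
H_left = 0.799 (n=33), H_right = 0.8238 (n=31)
H_children = (33/64)·0.799 + (31/64)·0.8238 = 0.811
IG = 0.9993 - 0.811 = 0.1883

0.1883


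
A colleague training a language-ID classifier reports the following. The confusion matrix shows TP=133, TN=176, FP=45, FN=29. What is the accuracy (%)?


Accuracy = (TP+TN)/(TP+TN+FP+FN)
= (133+176)/(383)
= 309/383 = 80.68%

80.68%


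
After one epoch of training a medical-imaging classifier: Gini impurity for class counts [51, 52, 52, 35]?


Probabilities: [51/190, 52/190, 52/190, 35/190] ≈ [0.2684, 0.2737, 0.2737, 0.1842]
Σpᵢ² = (2601 + 2704 + 2704 + 1225)/190² = 9234/36100
Gini = 1 - Σpᵢ² = 1 - 9234/36100 = 0.7442

0.7442


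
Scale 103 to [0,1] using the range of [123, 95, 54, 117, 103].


min=54, max=123
(103-54)/(123-54) = 49/69 = 0.7101

0.7101


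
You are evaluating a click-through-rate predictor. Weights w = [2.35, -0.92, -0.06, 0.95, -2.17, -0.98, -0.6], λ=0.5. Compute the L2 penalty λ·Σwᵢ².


‖w‖₂² = (2.35)² + (-0.92)² + (-0.06)² + (0.95)² + (-2.17)² + (-0.98)² + (-0.6)²
     = 5.5225 + 0.8464 + 0.0036 + 0.9025 + 4.7089 + 0.9604 + 0.36
     = 13.3043
λ·‖w‖₂² = 0.5·13.3043 = 6.65215

6.65215


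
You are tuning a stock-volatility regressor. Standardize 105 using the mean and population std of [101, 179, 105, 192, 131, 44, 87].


μ = 119.8571, σ = 48.1617
z = (105 - 119.8571)/48.1617 = -0.3085

-0.3085


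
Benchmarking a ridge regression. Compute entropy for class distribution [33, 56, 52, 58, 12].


Probabilities: [33/211, 56/211, 52/211, 58/211, 12/211] ≈ [0.1564, 0.2654, 0.2464, 0.2749, 0.0569]
H = -((33/211)·log₂(33/211) + (56/211)·log₂(56/211) + (52/211)·log₂(52/211) + (58/211)·log₂(58/211) + (12/211)·log₂(12/211))
  = 2.1719 bits

2.1719 bits


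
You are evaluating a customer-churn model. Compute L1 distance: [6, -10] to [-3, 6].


d = |6+ 3| + |-10-6|
  = 9 + 16
  = 25

25


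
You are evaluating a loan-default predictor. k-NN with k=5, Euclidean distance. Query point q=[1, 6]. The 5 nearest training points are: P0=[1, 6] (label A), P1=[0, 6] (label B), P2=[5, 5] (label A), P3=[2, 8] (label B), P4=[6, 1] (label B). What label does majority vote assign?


d(q,P0) = 0.0  (label A)
d(q,P1) = 1.0  (label B)
d(q,P2) = 4.1231  (label A)
d(q,P3) = 2.2361  (label B)
d(q,P4) = 7.0711  (label B)
Votes: A=2, B=3
Majority → B

B


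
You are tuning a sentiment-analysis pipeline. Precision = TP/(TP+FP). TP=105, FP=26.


Precision = TP/(TP+FP)
= 105/(105+26)
= 105/131 = 80.15%

80.15%


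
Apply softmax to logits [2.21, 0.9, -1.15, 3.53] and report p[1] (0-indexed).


Exponentials: e^2.21=9.1157, e^0.9=2.4596, e^-1.15=0.3166, e^3.53=34.124
Sum = 46.0159
Softmax = [0.1981, 0.0535, 0.0069, 0.7416]
p[1] = 2.4596/46.0159 = 0.0535

0.0535


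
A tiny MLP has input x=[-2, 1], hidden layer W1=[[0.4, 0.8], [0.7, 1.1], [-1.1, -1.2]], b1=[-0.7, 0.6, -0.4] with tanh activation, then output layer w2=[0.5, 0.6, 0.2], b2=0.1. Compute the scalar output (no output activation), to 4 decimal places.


z1[0] = (0.4)·(-2) + (0.8)·(1) - 0.7 = -0.7
z1[1] = (0.7)·(-2) + (1.1)·(1) + 0.6 = 0.3
z1[2] = (-1.1)·(-2) + (-1.2)·(1) - 0.4 = 0.6
h = tanh(z1) = [-0.6044, 0.2913, 0.537]
output = (0.5)·(-0.6044) + (0.6)·(0.2913) + (0.2)·(0.537) + 0.1 = 0.08

0.08


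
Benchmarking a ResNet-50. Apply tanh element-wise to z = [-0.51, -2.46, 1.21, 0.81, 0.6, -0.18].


tanh(-0.51) = -0.4699
tanh(-2.46) = -0.9855
tanh(1.21) = 0.8367
tanh(0.81) = 0.6696
tanh(0.6) = 0.537
tanh(-0.18) = -0.1781
result = [-0.4699, -0.9855, 0.8367, 0.6696, 0.537, -0.1781]

[-0.4699, -0.9855, 0.8367, 0.6696, 0.537, -0.1781]


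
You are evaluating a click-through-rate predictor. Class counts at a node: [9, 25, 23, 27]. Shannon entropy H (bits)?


Probabilities: [9/84, 25/84, 23/84, 27/84] ≈ [0.1071, 0.2976, 0.2738, 0.3214]
H = -((9/84)·log₂(9/84) + (25/84)·log₂(25/84) + (23/84)·log₂(23/84) + (27/84)·log₂(27/84))
  = 1.9036 bits

1.9036 bits


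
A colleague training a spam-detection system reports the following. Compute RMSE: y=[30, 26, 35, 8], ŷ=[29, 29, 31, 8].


MSE = 26/4 = 6.5
RMSE = √(26/4) = 2.5495

2.5495


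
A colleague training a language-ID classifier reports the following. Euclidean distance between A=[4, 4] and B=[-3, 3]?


d = √((4+ 3)² + (4-3)²)
  = √(49 + 1)
  = √50 = 7.0711

7.0711


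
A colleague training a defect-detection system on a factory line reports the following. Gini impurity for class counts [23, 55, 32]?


Probabilities: [23/110, 55/110, 32/110] ≈ [0.2091, 0.5, 0.2909]
Σpᵢ² = (529 + 3025 + 1024)/110² = 4578/12100
Gini = 1 - Σpᵢ² = 1 - 4578/12100 = 0.6217

0.6217


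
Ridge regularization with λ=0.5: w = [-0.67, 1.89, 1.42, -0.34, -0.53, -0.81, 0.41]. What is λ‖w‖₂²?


‖w‖₂² = (-0.67)² + (1.89)² + (1.42)² + (-0.34)² + (-0.53)² + (-0.81)² + (0.41)²
     = 0.4489 + 3.5721 + 2.0164 + 0.1156 + 0.2809 + 0.6561 + 0.1681
     = 7.2581
λ·‖w‖₂² = 0.5·7.2581 = 3.62905

3.62905


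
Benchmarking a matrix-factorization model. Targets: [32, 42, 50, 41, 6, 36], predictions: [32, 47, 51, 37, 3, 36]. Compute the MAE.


Absolute errors: |32-32|=0, |42-47|=5, |50-51|=1, |41-37|=4, |6-3|=3, |36-36|=0
Sum = 13
MAE = 13/6 = 13/6

13/6


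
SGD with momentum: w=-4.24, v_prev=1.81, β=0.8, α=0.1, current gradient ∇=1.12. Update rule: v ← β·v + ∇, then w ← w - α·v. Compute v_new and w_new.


v_new = 0.8·1.81 + 1.12 = 1.448 + 1.12 = 2.568
w_new = -4.24 - 0.1·2.568 = -4.24 - 0.2568 = -4.4968

v_new=2.568, w_new=-4.4968


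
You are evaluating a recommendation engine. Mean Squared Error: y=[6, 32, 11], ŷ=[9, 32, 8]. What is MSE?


Squared errors: (6-9)²=9, (32-32)²=0, (11-8)²=9
Sum = 18
MSE = 18/3 = 6

6


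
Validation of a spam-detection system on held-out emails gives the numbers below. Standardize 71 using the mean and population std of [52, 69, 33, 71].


μ = 56.25, σ = 15.3195
z = (71 - 56.25)/15.3195 = 0.9628

0.9628


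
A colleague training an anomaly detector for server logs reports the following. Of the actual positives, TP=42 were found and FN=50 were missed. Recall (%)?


Recall = TP/(TP+FN)
= 42/(42+50)
= 42/92 = 45.65%

45.65%


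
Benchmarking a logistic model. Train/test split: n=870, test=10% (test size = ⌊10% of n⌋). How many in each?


Test = ⌊870·10/100⌋ = 87
Train = 870 - 87 = 783

Train: 783, Test: 87


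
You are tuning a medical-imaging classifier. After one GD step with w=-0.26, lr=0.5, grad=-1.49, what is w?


w_new = w - α·∇
= -0.26 - 0.5·-1.49
= -0.26 + 0.745
= 0.485

0.485


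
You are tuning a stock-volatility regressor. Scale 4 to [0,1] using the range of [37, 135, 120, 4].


min=4, max=135
(4-4)/(135-4) = 0/131 = 0.0

0.0


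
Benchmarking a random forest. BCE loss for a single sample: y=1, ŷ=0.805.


BCE = -[y·ln(p) + (1-y)·ln(1-p)]
= -1·ln(0.805) - 0
= -ln(0.805) = 0.2169

0.2169


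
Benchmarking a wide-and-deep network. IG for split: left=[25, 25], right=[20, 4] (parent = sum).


Parent = [45, 29], H_parent = 0.966
H_left = 1 (n=50), H_right = 0.65 (n=24)
H_children = (50/74)·1 + (24/74)·0.65 = 0.8865
IG = 0.966 - 0.8865 = 0.0795

0.0795


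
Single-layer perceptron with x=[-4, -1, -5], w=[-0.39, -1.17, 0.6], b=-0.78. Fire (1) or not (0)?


z = (-4)·(-0.39) + (-1)·(-1.17) + (-5)·(0.6) - 0.78
  = -1.05
step(z) = 0 (z<0)

0


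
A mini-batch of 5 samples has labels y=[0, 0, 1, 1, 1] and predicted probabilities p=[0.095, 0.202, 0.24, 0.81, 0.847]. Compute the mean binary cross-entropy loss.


L[0] = -ln(1-0.095) = -ln(0.905) = 0.0998
L[1] = -ln(1-0.202) = -ln(0.798) = 0.2256
L[2] = -ln(0.24) = 1.4271
L[3] = -ln(0.81) = 0.2107
L[4] = -ln(0.847) = 0.1661
mean = (0.0998 + 0.2256 + 1.4271 + 0.2107 + 0.1661)/5 = 0.4259

0.4259


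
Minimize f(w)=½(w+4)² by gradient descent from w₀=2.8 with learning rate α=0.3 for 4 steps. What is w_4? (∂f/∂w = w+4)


step 1: grad = 2.8+4 = 6.8; w = 2.8 - 0.3·(6.8) = 0.76
step 2: grad = 0.76+4 = 4.76; w = 0.76 - 0.3·(4.76) = -0.668
step 3: grad = -0.668+4 = 3.332; w = -0.668 - 0.3·(3.332) = -1.6676
step 4: grad = -1.6676+4 = 2.3324; w = -1.6676 - 0.3·(2.3324) = -2.36732

-2.36732


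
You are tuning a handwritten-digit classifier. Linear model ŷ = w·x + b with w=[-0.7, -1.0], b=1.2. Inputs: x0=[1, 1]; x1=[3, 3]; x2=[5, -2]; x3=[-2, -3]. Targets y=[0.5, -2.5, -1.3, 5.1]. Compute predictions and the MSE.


ŷ0 = (-0.7)·(1) + (-1.0)·(1) + 1.2 = -0.5
ŷ1 = (-0.7)·(3) + (-1.0)·(3) + 1.2 = -3.9
ŷ2 = (-0.7)·(5) + (-1.0)·(-2) + 1.2 = -0.3
ŷ3 = (-0.7)·(-2) + (-1.0)·(-3) + 1.2 = 5.6
errors² = [1.0, 1.96, 1.0, 0.25]
MSE = 4.2100/4 = 1.0525

1.0525


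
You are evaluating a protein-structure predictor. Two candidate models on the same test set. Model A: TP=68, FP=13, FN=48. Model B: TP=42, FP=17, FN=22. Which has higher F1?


Model A: P=68/81=0.8395, R=68/116=0.5862, F1=2PR/(P+R)=2TP/(2TP+FP+FN)=136/197=0.6904
Model B: P=42/59=0.7119, R=42/64=0.6562, F1=2PR/(P+R)=2TP/(2TP+FP+FN)=84/123=0.6829
0.6904 > 0.6829 → Model A

Model A


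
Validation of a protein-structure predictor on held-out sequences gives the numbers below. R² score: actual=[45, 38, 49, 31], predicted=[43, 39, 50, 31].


ȳ = 40.75
SS_res = Σ(y-ŷ)² = 6
SS_tot = Σ(y-ȳ)² = 188.75
R² = 1 - SS_res/SS_tot = 1 - 0.0318 = 0.9682

0.9682


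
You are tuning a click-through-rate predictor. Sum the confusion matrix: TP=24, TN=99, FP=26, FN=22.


Total = TP + TN + FP + FN
= 24 + 99 + 26 + 22
= 171
(Predicted positive: 50, predicted negative: 121)

171


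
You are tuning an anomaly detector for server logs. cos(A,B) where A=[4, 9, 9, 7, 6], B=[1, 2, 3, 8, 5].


A·B = 4·1 + 9·2 + 9·3 + 7·8 + 6·5 = 135
‖A‖ = √263 = 16.2173, ‖B‖ = √103 = 10.1489
cos = 135/(√263·√103) = 135/√27089 = 0.8202

0.8202


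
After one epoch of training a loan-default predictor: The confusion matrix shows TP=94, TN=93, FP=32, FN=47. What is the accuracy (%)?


Accuracy = (TP+TN)/(TP+TN+FP+FN)
= (94+93)/(266)
= 187/266 = 70.3%

70.3%


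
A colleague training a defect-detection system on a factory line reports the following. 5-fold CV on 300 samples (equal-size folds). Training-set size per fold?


Fold size = 300/5 = 60
Training per fold = 300 - 60 = 240

240


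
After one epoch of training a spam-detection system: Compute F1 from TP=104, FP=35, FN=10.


Precision = 104/139 = 0.7482
Recall = 104/114 = 0.9123
F1 = 2·P·R/(P+R) = 2·TP/(2·TP+FP+FN) = 208/(208+35+10) = 208/253 = 0.8221

0.8221


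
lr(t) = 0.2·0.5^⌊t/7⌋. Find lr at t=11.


n_drops = ⌊11/7⌋ = 1
lr = 0.2·0.5^1 = 0.2·0.5 = 0.1

0.1


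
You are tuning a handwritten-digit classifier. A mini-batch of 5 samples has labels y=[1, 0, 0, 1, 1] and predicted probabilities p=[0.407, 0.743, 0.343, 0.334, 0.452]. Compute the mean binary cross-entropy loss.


L[0] = -ln(0.407) = 0.8989
L[1] = -ln(1-0.743) = -ln(0.257) = 1.3587
L[2] = -ln(1-0.343) = -ln(0.657) = 0.4201
L[3] = -ln(0.334) = 1.0966
L[4] = -ln(0.452) = 0.7941
mean = (0.8989 + 1.3587 + 0.4201 + 1.0966 + 0.7941)/5 = 0.9137

0.9137


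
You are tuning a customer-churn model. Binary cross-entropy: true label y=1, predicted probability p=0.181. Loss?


BCE = -[y·ln(p) + (1-y)·ln(1-p)]
= -1·ln(0.181) - 0
= -ln(0.181) = 1.7093

1.7093


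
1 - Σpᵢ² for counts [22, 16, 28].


Probabilities: [22/66, 16/66, 28/66] ≈ [0.3333, 0.2424, 0.4242]
Σpᵢ² = (484 + 256 + 784)/66² = 1524/4356
Gini = 1 - Σpᵢ² = 1 - 1524/4356 = 0.6501

0.6501


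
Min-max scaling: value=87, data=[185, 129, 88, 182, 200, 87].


min=87, max=200
(87-87)/(200-87) = 0/113 = 0.0

0.0


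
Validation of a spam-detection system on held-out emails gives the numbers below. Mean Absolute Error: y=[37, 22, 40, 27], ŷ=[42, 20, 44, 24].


Absolute errors: |37-42|=5, |22-20|=2, |40-44|=4, |27-24|=3
Sum = 14
MAE = 14/4 = 7/2

7/2


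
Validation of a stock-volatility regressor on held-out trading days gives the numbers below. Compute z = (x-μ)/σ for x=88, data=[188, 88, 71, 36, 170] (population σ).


μ = 110.6, σ = 58.5887
z = (88 - 110.6)/58.5887 = -0.3857

-0.3857


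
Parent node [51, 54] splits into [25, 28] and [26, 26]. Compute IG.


Parent = [51, 54], H_parent = 0.9994
H_left = 0.9977 (n=53), H_right = 1 (n=52)
H_children = (53/105)·0.9977 + (52/105)·1 = 0.9988
IG = 0.9994 - 0.9988 = 0.0006

0.0006


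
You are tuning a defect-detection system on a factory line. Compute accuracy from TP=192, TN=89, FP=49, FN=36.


Accuracy = (TP+TN)/(TP+TN+FP+FN)
= (192+89)/(366)
= 281/366 = 76.78%

76.78%


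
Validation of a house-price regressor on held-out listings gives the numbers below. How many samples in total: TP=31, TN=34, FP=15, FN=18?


Total = TP + TN + FP + FN
= 31 + 34 + 15 + 18
= 98
(Predicted positive: 46, predicted negative: 52)

98


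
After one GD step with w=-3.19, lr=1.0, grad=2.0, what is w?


w_new = w - α·∇
= -3.19 - 1.0·2.0
= -3.19 - 2
= -5.19

-5.19


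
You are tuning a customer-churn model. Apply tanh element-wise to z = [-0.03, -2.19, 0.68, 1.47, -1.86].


tanh(-0.03) = -0.03
tanh(-2.19) = -0.9753
tanh(0.68) = 0.5915
tanh(1.47) = 0.8996
tanh(-1.86) = -0.9527
result = [-0.03, -0.9753, 0.5915, 0.8996, -0.9527]

[-0.03, -0.9753, 0.5915, 0.8996, -0.9527]


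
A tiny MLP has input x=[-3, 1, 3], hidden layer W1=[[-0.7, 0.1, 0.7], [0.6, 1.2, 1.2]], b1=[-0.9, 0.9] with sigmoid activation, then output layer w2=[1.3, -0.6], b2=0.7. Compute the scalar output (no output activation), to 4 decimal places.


z1[0] = (-0.7)·(-3) + (0.1)·(1) + (0.7)·(3) - 0.9 = 3.4
z1[1] = (0.6)·(-3) + (1.2)·(1) + (1.2)·(3) + 0.9 = 3.9
h = sigmoid(z1) = [0.9677, 0.9802]
output = (1.3)·(0.9677) + (-0.6)·(0.9802) + 0.7 = 1.3699

1.3699


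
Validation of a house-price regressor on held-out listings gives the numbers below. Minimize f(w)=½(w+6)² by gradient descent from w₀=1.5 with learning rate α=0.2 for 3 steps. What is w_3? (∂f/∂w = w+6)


step 1: grad = 1.5+6 = 7.5; w = 1.5 - 0.2·(7.5) = 0
step 2: grad = 0+6 = 6; w = 0 - 0.2·(6) = -1.2
step 3: grad = -1.2+6 = 4.8; w = -1.2 - 0.2·(4.8) = -2.16

-2.16


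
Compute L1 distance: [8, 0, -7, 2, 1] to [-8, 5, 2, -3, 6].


d = |8+ 8| + |0-5| + |-7-2| + |2+ 3| + |1-6|
  = 16 + 5 + 9 + 5 + 5
  = 40

40


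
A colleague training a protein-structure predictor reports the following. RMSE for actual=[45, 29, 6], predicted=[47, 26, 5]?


MSE = 14/3 = 4.6667
RMSE = √(14/3) = 2.1602

2.1602


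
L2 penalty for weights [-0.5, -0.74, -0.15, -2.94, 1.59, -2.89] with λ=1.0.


‖w‖₂² = (-0.5)² + (-0.74)² + (-0.15)² + (-2.94)² + (1.59)² + (-2.89)²
     = 0.25 + 0.5476 + 0.0225 + 8.6436 + 2.5281 + 8.3521
     = 20.3439
λ·‖w‖₂² = 1.0·20.3439 = 20.3439

20.3439


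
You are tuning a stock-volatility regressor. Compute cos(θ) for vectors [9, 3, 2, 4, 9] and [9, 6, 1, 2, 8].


A·B = 9·9 + 3·6 + 2·1 + 4·2 + 9·8 = 181
‖A‖ = √191 = 13.8203, ‖B‖ = √186 = 13.6382
cos = 181/(√191·√186) = 181/√35526 = 0.9603

0.9603


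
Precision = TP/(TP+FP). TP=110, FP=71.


Precision = TP/(TP+FP)
= 110/(110+71)
= 110/181 = 60.77%

60.77%


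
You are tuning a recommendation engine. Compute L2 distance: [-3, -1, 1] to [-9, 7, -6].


d = √((-3+ 9)² + (-1-7)² + (1+ 6)²)
  = √(36 + 64 + 49)
  = √149 = 12.2066

12.2066


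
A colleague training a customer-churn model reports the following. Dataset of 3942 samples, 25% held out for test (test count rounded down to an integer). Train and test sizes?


Test = ⌊3942·25/100⌋ = 985
Train = 3942 - 985 = 2957

Train: 2957, Test: 985


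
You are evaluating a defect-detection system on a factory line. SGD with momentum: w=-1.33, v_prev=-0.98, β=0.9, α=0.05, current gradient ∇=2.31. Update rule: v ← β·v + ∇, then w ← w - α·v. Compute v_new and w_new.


v_new = 0.9·-0.98 + 2.31 = -0.882 + 2.31 = 1.428
w_new = -1.33 - 0.05·1.428 = -1.33 - 0.0714 = -1.4014

v_new=1.428, w_new=-1.4014


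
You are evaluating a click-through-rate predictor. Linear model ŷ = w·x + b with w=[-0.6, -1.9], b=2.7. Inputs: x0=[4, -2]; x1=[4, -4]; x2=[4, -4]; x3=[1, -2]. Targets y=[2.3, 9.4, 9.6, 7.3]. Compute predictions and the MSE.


ŷ0 = (-0.6)·(4) + (-1.9)·(-2) + 2.7 = 4.1
ŷ1 = (-0.6)·(4) + (-1.9)·(-4) + 2.7 = 7.9
ŷ2 = (-0.6)·(4) + (-1.9)·(-4) + 2.7 = 7.9
ŷ3 = (-0.6)·(1) + (-1.9)·(-2) + 2.7 = 5.9
errors² = [3.24, 2.25, 2.89, 1.96]
MSE = 10.3400/4 = 2.585

2.585


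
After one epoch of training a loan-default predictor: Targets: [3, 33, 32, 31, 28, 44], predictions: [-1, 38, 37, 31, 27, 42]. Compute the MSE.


Squared errors: (3+ 1)²=16, (33-38)²=25, (32-37)²=25, (31-31)²=0, (28-27)²=1, (44-42)²=4
Sum = 71
MSE = 71/6 = 71/6

71/6


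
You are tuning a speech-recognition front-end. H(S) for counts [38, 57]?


Probabilities: [38/95, 57/95] ≈ [0.4, 0.6]
H = -((38/95)·log₂(38/95) + (57/95)·log₂(57/95))
  = 0.971 bits

0.971 bits


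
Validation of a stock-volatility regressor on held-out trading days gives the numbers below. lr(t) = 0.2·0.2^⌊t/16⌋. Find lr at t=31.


n_drops = ⌊31/16⌋ = 1
lr = 0.2·0.2^1 = 0.2·0.2 = 0.04

0.04


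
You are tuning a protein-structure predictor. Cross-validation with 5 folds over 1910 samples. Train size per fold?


Fold size = 1910/5 = 382
Training per fold = 1910 - 382 = 1528

1528


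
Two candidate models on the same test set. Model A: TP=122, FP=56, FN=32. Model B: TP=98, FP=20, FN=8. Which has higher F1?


Model A: P=122/178=0.6854, R=122/154=0.7922, F1=2PR/(P+R)=2TP/(2TP+FP+FN)=244/332=0.7349
Model B: P=98/118=0.8305, R=98/106=0.9245, F1=2PR/(P+R)=2TP/(2TP+FP+FN)=196/224=0.875
0.7349 < 0.875 → Model B

Model B


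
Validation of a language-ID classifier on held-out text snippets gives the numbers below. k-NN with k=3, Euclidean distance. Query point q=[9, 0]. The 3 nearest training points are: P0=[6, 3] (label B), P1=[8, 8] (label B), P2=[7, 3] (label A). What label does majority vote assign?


d(q,P0) = 4.2426  (label B)
d(q,P1) = 8.0623  (label B)
d(q,P2) = 3.6056  (label A)
Votes: A=1, B=2
Majority → B

B


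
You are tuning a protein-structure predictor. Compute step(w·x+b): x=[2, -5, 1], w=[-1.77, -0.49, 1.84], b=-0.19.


z = (2)·(-1.77) + (-5)·(-0.49) + (1)·(1.84) - 0.19
  = 0.56
step(z) = 1 (z≥0)

1


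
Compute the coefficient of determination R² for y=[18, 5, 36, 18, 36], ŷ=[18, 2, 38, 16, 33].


ȳ = 22.6
SS_res = Σ(y-ŷ)² = 26
SS_tot = Σ(y-ȳ)² = 711.2
R² = 1 - SS_res/SS_tot = 1 - 0.0366 = 0.9634

0.9634


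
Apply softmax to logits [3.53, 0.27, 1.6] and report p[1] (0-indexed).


Exponentials: e^3.53=34.124, e^0.27=1.31, e^1.6=4.953
Sum = 40.387
Softmax = [0.8449, 0.0324, 0.1226]
p[1] = 1.31/40.387 = 0.0324

0.0324


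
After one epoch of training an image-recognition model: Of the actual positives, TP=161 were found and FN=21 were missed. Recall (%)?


Recall = TP/(TP+FN)
= 161/(161+21)
= 161/182 = 88.46%

88.46%


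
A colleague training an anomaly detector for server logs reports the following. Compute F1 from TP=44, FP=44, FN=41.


Precision = 44/88 = 0.5
Recall = 44/85 = 0.5176
F1 = 2·P·R/(P+R) = 2·TP/(2·TP+FP+FN) = 88/(88+44+41) = 88/173 = 0.5087

0.5087


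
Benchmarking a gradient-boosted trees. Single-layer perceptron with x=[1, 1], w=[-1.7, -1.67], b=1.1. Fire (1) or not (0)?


z = (1)·(-1.7) + (1)·(-1.67) + 1.1
  = -2.27
step(z) = 0 (z<0)

0


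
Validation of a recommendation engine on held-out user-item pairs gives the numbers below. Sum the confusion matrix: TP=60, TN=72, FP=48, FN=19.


Total = TP + TN + FP + FN
= 60 + 72 + 48 + 19
= 199
(Predicted positive: 108, predicted negative: 91)

199


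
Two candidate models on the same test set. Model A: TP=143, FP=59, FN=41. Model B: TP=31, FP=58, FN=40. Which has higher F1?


Model A: P=143/202=0.7079, R=143/184=0.7772, F1=2PR/(P+R)=2TP/(2TP+FP+FN)=286/386=0.7409
Model B: P=31/89=0.3483, R=31/71=0.4366, F1=2PR/(P+R)=2TP/(2TP+FP+FN)=62/160=0.3875
0.7409 > 0.3875 → Model A

Model A


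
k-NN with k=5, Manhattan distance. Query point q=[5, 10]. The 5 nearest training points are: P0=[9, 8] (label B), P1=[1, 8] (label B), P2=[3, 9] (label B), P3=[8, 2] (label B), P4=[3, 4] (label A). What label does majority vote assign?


d(q,P0) = 6  (label B)
d(q,P1) = 6  (label B)
d(q,P2) = 3  (label B)
d(q,P3) = 11  (label B)
d(q,P4) = 8  (label A)
Votes: A=1, B=4
Majority → B

B


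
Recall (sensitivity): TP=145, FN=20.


Recall = TP/(TP+FN)
= 145/(145+20)
= 145/165 = 87.88%

87.88%


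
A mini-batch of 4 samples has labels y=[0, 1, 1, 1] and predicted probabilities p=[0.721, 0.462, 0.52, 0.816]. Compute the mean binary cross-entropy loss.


L[0] = -ln(1-0.721) = -ln(0.279) = 1.2765
L[1] = -ln(0.462) = 0.7722
L[2] = -ln(0.52) = 0.6539
L[3] = -ln(0.816) = 0.2033
mean = (1.2765 + 0.7722 + 0.6539 + 0.2033)/4 = 0.7265

0.7265


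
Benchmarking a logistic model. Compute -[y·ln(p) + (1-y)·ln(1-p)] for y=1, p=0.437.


BCE = -[y·ln(p) + (1-y)·ln(1-p)]
= -1·ln(0.437) - 0
= -ln(0.437) = 0.8278

0.8278


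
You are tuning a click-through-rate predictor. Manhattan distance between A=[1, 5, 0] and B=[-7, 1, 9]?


d = |1+ 7| + |5-1| + |0-9|
  = 8 + 4 + 9
  = 21

21


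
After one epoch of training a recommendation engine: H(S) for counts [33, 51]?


Probabilities: [33/84, 51/84] ≈ [0.3929, 0.6071]
H = -((33/84)·log₂(33/84) + (51/84)·log₂(51/84))
  = 0.9666 bits

0.9666 bits


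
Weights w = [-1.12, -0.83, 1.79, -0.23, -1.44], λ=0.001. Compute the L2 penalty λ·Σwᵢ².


‖w‖₂² = (-1.12)² + (-0.83)² + (1.79)² + (-0.23)² + (-1.44)²
     = 1.2544 + 0.6889 + 3.2041 + 0.0529 + 2.0736
     = 7.2739
λ·‖w‖₂² = 0.001·7.2739 = 0.007274

0.007274


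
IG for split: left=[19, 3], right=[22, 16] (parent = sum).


Parent = [41, 19], H_parent = 0.9007
H_left = 0.5746 (n=22), H_right = 0.9819 (n=38)
H_children = (22/60)·0.5746 + (38/60)·0.9819 = 0.8326
IG = 0.9007 - 0.8326 = 0.0681

0.0681


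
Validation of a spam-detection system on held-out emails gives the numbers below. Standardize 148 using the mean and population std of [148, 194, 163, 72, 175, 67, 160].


μ = 139.8571, σ = 46.4248
z = (148 - 139.8571)/46.4248 = 0.1754

0.1754


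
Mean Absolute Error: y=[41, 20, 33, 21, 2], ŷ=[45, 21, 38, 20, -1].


Absolute errors: |41-45|=4, |20-21|=1, |33-38|=5, |21-20|=1, |2+ 1|=3
Sum = 14
MAE = 14/5 = 14/5

14/5


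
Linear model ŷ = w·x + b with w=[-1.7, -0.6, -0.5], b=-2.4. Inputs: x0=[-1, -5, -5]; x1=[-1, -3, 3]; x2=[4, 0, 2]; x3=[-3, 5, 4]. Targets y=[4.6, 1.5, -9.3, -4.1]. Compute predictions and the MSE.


ŷ0 = (-1.7)·(-1) + (-0.6)·(-5) + (-0.5)·(-5) - 2.4 = 4.8
ŷ1 = (-1.7)·(-1) + (-0.6)·(-3) + (-0.5)·(3) - 2.4 = -0.4
ŷ2 = (-1.7)·(4) + (-0.6)·(0) + (-0.5)·(2) - 2.4 = -10.2
ŷ3 = (-1.7)·(-3) + (-0.6)·(5) + (-0.5)·(4) - 2.4 = -2.3
errors² = [0.04, 3.61, 0.81, 3.24]
MSE = 7.7000/4 = 1.925

1.925


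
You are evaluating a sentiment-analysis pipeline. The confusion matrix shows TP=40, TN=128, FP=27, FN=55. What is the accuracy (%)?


Accuracy = (TP+TN)/(TP+TN+FP+FN)
= (40+128)/(250)
= 168/250 = 67.2%

67.2%


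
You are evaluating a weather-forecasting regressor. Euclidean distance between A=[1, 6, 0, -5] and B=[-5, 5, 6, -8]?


d = √((1+ 5)² + (6-5)² + (0-6)² + (-5+ 8)²)
  = √(36 + 1 + 36 + 9)
  = √82 = 9.0554

9.0554


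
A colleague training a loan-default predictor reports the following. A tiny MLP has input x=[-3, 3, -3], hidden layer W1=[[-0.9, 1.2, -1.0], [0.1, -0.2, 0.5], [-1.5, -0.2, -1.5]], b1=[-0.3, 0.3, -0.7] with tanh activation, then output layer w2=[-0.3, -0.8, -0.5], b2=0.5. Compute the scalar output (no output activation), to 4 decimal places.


z1[0] = (-0.9)·(-3) + (1.2)·(3) + (-1.0)·(-3) - 0.3 = 9.0
z1[1] = (0.1)·(-3) + (-0.2)·(3) + (0.5)·(-3) + 0.3 = -2.1
z1[2] = (-1.5)·(-3) + (-0.2)·(3) + (-1.5)·(-3) - 0.7 = 7.7
h = tanh(z1) = [1.0, -0.9705, 1.0]
output = (-0.3)·(1.0) + (-0.8)·(-0.9705) + (-0.5)·(1.0) + 0.5 = 0.4764

0.4764


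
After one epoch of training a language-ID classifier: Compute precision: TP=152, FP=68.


Precision = TP/(TP+FP)
= 152/(152+68)
= 152/220 = 69.09%

69.09%


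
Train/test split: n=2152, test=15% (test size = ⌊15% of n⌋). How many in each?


Test = ⌊2152·15/100⌋ = 322
Train = 2152 - 322 = 1830

Train: 1830, Test: 322


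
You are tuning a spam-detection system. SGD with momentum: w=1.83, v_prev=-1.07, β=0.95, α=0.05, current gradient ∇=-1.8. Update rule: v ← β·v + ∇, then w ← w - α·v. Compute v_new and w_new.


v_new = 0.95·-1.07 - 1.8 = -1.0165 - 1.8 = -2.8165
w_new = 1.83 - 0.05·-2.8165 = 1.83 + 0.140825 = 1.970825

v_new=-2.8165, w_new=1.970825


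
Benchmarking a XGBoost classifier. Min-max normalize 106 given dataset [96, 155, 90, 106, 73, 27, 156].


min=27, max=156
(106-27)/(156-27) = 79/129 = 0.6124

0.6124


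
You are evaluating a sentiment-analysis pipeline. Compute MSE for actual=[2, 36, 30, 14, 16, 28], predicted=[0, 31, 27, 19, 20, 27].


Squared errors: (2-0)²=4, (36-31)²=25, (30-27)²=9, (14-19)²=25, (16-20)²=16, (28-27)²=1
Sum = 80
MSE = 80/6 = 40/3

40/3


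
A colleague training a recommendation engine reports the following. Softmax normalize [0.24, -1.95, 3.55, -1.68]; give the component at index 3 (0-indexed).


Exponentials: e^0.24=1.2712, e^-1.95=0.1423, e^3.55=34.8133, e^-1.68=0.1864
Sum = 36.4132
Softmax = [0.0349, 0.0039, 0.9561, 0.0051]
p[3] = 0.1864/36.4132 = 0.0051

0.0051


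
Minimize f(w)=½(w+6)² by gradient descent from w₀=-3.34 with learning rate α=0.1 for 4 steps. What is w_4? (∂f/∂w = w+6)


step 1: grad = -3.34+6 = 2.66; w = -3.34 - 0.1·(2.66) = -3.606
step 2: grad = -3.606+6 = 2.394; w = -3.606 - 0.1·(2.394) = -3.8454
step 3: grad = -3.8454+6 = 2.1546; w = -3.8454 - 0.1·(2.1546) = -4.06086
step 4: grad = -4.06086+6 = 1.93914; w = -4.06086 - 0.1·(1.93914) = -4.254774

-4.254774


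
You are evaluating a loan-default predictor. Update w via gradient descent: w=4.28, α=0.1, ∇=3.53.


w_new = w - α·∇
= 4.28 - 0.1·3.53
= 4.28 - 0.353
= 3.927

3.927


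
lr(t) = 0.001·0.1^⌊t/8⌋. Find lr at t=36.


n_drops = ⌊36/8⌋ = 4
lr = 0.001·0.1^4 = 0.001·0.0001 = 0.0000001

0.0000001


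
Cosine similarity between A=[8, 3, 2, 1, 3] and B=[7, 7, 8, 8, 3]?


A·B = 8·7 + 3·7 + 2·8 + 1·8 + 3·3 = 110
‖A‖ = √87 = 9.3274, ‖B‖ = √235 = 15.3297
cos = 110/(√87·√235) = 110/√20445 = 0.7693

0.7693


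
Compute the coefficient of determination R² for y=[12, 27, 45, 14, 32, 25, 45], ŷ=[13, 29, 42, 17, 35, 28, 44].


ȳ = 28.5714
SS_res = Σ(y-ŷ)² = 42
SS_tot = Σ(y-ȳ)² = 1053.71
R² = 1 - SS_res/SS_tot = 1 - 0.0399 = 0.9601

0.9601


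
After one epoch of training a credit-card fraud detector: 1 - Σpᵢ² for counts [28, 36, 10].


Probabilities: [28/74, 36/74, 10/74] ≈ [0.3784, 0.4865, 0.1351]
Σpᵢ² = (784 + 1296 + 100)/74² = 2180/5476
Gini = 1 - Σpᵢ² = 1 - 2180/5476 = 0.6019

0.6019


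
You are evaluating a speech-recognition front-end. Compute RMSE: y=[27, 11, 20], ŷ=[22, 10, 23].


MSE = 35/3 = 11.6667
RMSE = √(35/3) = 3.4157

3.4157


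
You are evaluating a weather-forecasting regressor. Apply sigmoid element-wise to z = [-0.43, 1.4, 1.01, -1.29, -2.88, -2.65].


σ(-0.43) = 1/(1+e^0.43) = 0.3941
σ(1.4) = 1/(1+e^-1.4) = 0.8022
σ(1.01) = 1/(1+e^-1.01) = 0.733
σ(-1.29) = 1/(1+e^1.29) = 0.2159
σ(-2.88) = 1/(1+e^2.88) = 0.0532
σ(-2.65) = 1/(1+e^2.65) = 0.066
result = [0.3941, 0.8022, 0.733, 0.2159, 0.0532, 0.066]

[0.3941, 0.8022, 0.733, 0.2159, 0.0532, 0.066]


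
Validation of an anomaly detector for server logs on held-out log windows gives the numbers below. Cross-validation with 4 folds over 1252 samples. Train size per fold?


Fold size = 1252/4 = 313
Training per fold = 1252 - 313 = 939

939


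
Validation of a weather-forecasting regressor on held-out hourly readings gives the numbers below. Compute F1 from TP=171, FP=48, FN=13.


Precision = 171/219 = 0.7808
Recall = 171/184 = 0.9293
F1 = 2·P·R/(P+R) = 2·TP/(2·TP+FP+FN) = 342/(342+48+13) = 342/403 = 0.8486

0.8486


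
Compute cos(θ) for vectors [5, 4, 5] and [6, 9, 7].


A·B = 5·6 + 4·9 + 5·7 = 101
‖A‖ = √66 = 8.124, ‖B‖ = √166 = 12.8841
cos = 101/(√66·√166) = 101/√10956 = 0.9649

0.9649


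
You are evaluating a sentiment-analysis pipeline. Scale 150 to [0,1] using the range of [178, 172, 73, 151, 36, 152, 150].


min=36, max=178
(150-36)/(178-36) = 114/142 = 0.8028

0.8028


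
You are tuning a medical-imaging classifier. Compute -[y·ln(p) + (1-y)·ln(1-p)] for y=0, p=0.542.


BCE = -[y·ln(p) + (1-y)·ln(1-p)]
= -0 - 1·ln(1-0.542)
= -ln(0.458) = 0.7809

0.7809


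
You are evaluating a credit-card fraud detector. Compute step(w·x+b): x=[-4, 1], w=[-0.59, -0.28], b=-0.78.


z = (-4)·(-0.59) + (1)·(-0.28) - 0.78
  = 1.3
step(z) = 1 (z≥0)

1


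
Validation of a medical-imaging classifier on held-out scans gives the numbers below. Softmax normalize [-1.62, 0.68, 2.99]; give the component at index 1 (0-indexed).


Exponentials: e^-1.62=0.1979, e^0.68=1.9739, e^2.99=19.8857
Sum = 22.0575
Softmax = [0.009, 0.0895, 0.9015]
p[1] = 1.9739/22.0575 = 0.0895

0.0895


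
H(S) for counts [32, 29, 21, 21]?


Probabilities: [32/103, 29/103, 21/103, 21/103] ≈ [0.3107, 0.2816, 0.2039, 0.2039]
H = -((32/103)·log₂(32/103) + (29/103)·log₂(29/103) + (21/103)·log₂(21/103) + (21/103)·log₂(21/103))
  = 1.9743 bits

1.9743 bits


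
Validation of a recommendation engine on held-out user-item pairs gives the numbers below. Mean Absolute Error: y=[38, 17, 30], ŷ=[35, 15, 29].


Absolute errors: |38-35|=3, |17-15|=2, |30-29|=1
Sum = 6
MAE = 6/3 = 2

2


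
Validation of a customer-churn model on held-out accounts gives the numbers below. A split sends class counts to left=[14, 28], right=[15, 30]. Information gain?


Parent = [29, 58], H_parent = 0.9183
H_left = 0.9183 (n=42), H_right = 0.9183 (n=45)
H_children = (42/87)·0.9183 + (45/87)·0.9183 = 0.9183
IG = 0.9183 - 0.9183 = 0.0

0.0


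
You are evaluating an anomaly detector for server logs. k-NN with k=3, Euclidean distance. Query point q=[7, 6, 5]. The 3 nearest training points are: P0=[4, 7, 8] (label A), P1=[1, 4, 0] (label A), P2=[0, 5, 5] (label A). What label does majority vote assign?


d(q,P0) = 4.3589  (label A)
d(q,P1) = 8.0623  (label A)
d(q,P2) = 7.0711  (label A)
Votes: A=3, B=0
Majority → A

A


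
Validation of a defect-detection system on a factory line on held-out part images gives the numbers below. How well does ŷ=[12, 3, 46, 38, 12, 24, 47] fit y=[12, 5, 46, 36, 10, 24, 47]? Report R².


ȳ = 25.7143
SS_res = Σ(y-ŷ)² = 12
SS_tot = Σ(y-ȳ)² = 1837.43
R² = 1 - SS_res/SS_tot = 1 - 0.0065 = 0.9935

0.9935


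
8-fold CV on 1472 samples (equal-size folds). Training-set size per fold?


Fold size = 1472/8 = 184
Training per fold = 1472 - 184 = 1288

1288


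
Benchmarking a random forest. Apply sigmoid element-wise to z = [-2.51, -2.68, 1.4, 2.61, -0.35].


σ(-2.51) = 1/(1+e^2.51) = 0.0752
σ(-2.68) = 1/(1+e^2.68) = 0.0642
σ(1.4) = 1/(1+e^-1.4) = 0.8022
σ(2.61) = 1/(1+e^-2.61) = 0.9315
σ(-0.35) = 1/(1+e^0.35) = 0.4134
result = [0.0752, 0.0642, 0.8022, 0.9315, 0.4134]

[0.0752, 0.0642, 0.8022, 0.9315, 0.4134]


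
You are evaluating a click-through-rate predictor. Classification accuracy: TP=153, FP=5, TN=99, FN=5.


Accuracy = (TP+TN)/(TP+TN+FP+FN)
= (153+99)/(262)
= 252/262 = 96.18%

96.18%


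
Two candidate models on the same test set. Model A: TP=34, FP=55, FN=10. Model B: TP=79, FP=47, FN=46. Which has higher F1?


Model A: P=34/89=0.382, R=34/44=0.7727, F1=2PR/(P+R)=2TP/(2TP+FP+FN)=68/133=0.5113
Model B: P=79/126=0.627, R=79/125=0.632, F1=2PR/(P+R)=2TP/(2TP+FP+FN)=158/251=0.6295
0.5113 < 0.6295 → Model B

Model B


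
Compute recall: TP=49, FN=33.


Recall = TP/(TP+FN)
= 49/(49+33)
= 49/82 = 59.76%

59.76%


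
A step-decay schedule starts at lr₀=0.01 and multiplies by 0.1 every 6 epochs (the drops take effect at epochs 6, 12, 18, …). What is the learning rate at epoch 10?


n_drops = ⌊10/6⌋ = 1
lr = 0.01·0.1^1 = 0.01·0.1 = 0.001

0.001


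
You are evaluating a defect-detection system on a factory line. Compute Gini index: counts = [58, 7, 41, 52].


Probabilities: [58/158, 7/158, 41/158, 52/158] ≈ [0.3671, 0.0443, 0.2595, 0.3291]
Σpᵢ² = (3364 + 49 + 1681 + 2704)/158² = 7798/24964
Gini = 1 - Σpᵢ² = 1 - 7798/24964 = 0.6876

0.6876


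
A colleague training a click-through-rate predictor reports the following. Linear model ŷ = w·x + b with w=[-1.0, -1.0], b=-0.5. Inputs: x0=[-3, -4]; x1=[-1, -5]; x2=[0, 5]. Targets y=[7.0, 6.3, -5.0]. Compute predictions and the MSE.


ŷ0 = (-1.0)·(-3) + (-1.0)·(-4) - 0.5 = 6.5
ŷ1 = (-1.0)·(-1) + (-1.0)·(-5) - 0.5 = 5.5
ŷ2 = (-1.0)·(0) + (-1.0)·(5) - 0.5 = -5.5
errors² = [0.25, 0.64, 0.25]
MSE = 1.1400/3 = 0.38

0.38


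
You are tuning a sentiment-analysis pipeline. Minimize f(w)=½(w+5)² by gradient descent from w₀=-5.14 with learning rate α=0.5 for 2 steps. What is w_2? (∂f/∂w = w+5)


step 1: grad = -5.14+5 = -0.14; w = -5.14 - 0.5·(-0.14) = -5.07
step 2: grad = -5.07+5 = -0.07; w = -5.07 - 0.5·(-0.07) = -5.035

-5.035


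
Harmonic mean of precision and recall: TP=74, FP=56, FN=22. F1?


Precision = 74/130 = 0.5692
Recall = 74/96 = 0.7708
F1 = 2·P·R/(P+R) = 2·TP/(2·TP+FP+FN) = 148/(148+56+22) = 148/226 = 0.6549

0.6549


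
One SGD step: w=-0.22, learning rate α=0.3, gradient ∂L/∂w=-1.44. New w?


w_new = w - α·∇
= -0.22 - 0.3·-1.44
= -0.22 + 0.432
= 0.212

0.212


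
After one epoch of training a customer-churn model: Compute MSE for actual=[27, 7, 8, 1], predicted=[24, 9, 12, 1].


Squared errors: (27-24)²=9, (7-9)²=4, (8-12)²=16, (1-1)²=0
Sum = 29
MSE = 29/4 = 29/4

29/4


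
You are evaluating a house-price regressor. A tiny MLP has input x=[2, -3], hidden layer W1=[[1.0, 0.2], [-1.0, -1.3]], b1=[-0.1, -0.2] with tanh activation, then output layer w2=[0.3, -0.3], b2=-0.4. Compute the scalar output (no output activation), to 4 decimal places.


z1[0] = (1.0)·(2) + (0.2)·(-3) - 0.1 = 1.3
z1[1] = (-1.0)·(2) + (-1.3)·(-3) - 0.2 = 1.7
h = tanh(z1) = [0.8617, 0.9354]
output = (0.3)·(0.8617) + (-0.3)·(0.9354) - 0.4 = -0.4221

-0.4221


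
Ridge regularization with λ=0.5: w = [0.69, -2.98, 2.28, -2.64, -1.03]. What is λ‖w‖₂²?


‖w‖₂² = (0.69)² + (-2.98)² + (2.28)² + (-2.64)² + (-1.03)²
     = 0.4761 + 8.8804 + 5.1984 + 6.9696 + 1.0609
     = 22.5854
λ·‖w‖₂² = 0.5·22.5854 = 11.2927

11.2927


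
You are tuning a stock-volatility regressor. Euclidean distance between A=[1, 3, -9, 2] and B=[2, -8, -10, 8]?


d = √((1-2)² + (3+ 8)² + (-9+ 10)² + (2-8)²)
  = √(1 + 121 + 1 + 36)
  = √159 = 12.6095

12.6095


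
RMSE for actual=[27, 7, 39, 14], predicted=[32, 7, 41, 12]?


MSE = 33/4 = 8.25
RMSE = √(33/4) = 2.8723

2.8723


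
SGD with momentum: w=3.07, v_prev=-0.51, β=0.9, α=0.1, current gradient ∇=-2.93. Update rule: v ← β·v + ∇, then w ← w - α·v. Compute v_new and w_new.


v_new = 0.9·-0.51 - 2.93 = -0.459 - 2.93 = -3.389
w_new = 3.07 - 0.1·-3.389 = 3.07 + 0.3389 = 3.4089

v_new=-3.389, w_new=3.4089


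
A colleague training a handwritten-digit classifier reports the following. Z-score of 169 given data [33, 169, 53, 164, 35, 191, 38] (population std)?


μ = 97.5714, σ = 67.4682
z = (169 - 97.5714)/67.4682 = 1.0587

1.0587


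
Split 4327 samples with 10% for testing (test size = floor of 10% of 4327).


Test = ⌊4327·10/100⌋ = 432
Train = 4327 - 432 = 3895

Train: 3895, Test: 432


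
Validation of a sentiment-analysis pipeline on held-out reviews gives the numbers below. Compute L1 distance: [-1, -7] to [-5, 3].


d = |-1+ 5| + |-7-3|
  = 4 + 10
  = 14

14


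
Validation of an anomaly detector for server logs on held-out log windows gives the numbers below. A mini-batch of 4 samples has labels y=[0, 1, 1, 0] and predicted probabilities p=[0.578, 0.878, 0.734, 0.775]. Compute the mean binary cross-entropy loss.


L[0] = -ln(1-0.578) = -ln(0.422) = 0.8627
L[1] = -ln(0.878) = 0.1301
L[2] = -ln(0.734) = 0.3092
L[3] = -ln(1-0.775) = -ln(0.225) = 1.4917
mean = (0.8627 + 0.1301 + 0.3092 + 1.4917)/4 = 0.6984

0.6984
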